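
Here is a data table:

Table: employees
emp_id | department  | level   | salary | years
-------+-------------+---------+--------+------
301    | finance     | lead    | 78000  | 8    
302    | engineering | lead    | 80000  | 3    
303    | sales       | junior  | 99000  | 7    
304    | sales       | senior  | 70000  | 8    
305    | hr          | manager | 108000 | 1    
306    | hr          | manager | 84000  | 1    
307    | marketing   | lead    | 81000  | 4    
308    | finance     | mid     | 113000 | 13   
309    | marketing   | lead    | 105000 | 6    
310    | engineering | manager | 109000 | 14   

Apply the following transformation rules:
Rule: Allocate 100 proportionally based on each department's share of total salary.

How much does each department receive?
engineering: 20.39, finance: 20.6, hr: 20.71, marketing: 20.06, sales: 18.23

Step 1: Calculate total salary = 927000
Step 2: Calculate each department's proportion:
  engineering: 189000/927000 = 20.39% → 20.39
  finance: 191000/927000 = 20.60% → 20.6
  hr: 192000/927000 = 20.71% → 20.71
  marketing: 186000/927000 = 20.06% → 20.06
  sales: 169000/927000 = 18.23% → 18.23
Step 3: Verify: sum of allocations ≈ 100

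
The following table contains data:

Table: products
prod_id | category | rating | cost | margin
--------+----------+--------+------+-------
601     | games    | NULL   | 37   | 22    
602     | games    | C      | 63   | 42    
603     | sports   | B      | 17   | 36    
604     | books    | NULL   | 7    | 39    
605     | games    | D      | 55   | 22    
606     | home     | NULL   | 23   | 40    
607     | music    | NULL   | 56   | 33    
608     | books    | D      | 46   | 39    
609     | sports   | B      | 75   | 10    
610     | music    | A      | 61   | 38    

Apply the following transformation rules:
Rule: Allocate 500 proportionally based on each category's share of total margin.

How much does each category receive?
books: 121.5, games: 133.96, home: 62.31, music: 110.59, sports: 71.65

Step 1: Calculate total margin = 321
Step 2: Calculate each category's proportion:
  books: 78/321 = 24.30% → 121.5
  games: 86/321 = 26.79% → 133.96
  home: 40/321 = 12.46% → 62.31
  music: 71/321 = 22.12% → 110.59
  sports: 46/321 = 14.33% → 71.65
Step 3: Verify: sum of allocations ≈ 500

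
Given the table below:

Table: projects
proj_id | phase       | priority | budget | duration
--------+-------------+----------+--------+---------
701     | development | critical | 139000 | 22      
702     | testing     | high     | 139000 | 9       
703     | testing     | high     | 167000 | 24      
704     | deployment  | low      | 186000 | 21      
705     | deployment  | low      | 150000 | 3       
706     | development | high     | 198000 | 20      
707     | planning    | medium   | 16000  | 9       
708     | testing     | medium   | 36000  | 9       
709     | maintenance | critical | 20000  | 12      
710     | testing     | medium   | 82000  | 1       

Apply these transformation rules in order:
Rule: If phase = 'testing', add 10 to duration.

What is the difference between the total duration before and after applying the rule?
40

Step 1: Original sum of duration = 130
Step 2: 4 records have phase = 'testing'
Step 3: Each affected record changes by 10
Step 4: Total change = 4 × 10 = 40
Step 5: New sum = 130 + 40 = 170
Step 6: Difference = |170 - 130| = 40
        (Sum increased by 40)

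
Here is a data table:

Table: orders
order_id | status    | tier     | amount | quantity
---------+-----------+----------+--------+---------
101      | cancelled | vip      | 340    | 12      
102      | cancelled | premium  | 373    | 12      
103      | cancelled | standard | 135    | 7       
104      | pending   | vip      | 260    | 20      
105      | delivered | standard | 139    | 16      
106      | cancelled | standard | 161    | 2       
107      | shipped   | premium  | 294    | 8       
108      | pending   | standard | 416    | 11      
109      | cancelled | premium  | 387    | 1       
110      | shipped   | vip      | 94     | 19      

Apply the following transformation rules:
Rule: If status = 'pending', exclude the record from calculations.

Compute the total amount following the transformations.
1923

Step 1: Identify records where status = 'pending'
Step 2: The excluded records sum to 676
Step 3: Original total amount = 2599
Step 4: Remaining total = 2599 - 676 = 1923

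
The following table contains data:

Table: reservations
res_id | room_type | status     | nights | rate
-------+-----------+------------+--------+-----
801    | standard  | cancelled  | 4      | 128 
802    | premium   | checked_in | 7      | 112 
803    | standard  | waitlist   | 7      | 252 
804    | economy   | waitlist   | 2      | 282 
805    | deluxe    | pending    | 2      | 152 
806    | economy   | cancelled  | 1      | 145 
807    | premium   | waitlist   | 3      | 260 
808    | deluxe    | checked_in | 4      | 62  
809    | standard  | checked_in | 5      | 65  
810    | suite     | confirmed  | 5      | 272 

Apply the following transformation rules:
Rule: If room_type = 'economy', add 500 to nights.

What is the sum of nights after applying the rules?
1040

Step 1: Count records where room_type = 'economy': 2
Step 2: Total bonus added: 2 × 500 = 1000
Step 3: Original sum of nights: 40
Step 4: Final sum = 40 + 1000 = 1040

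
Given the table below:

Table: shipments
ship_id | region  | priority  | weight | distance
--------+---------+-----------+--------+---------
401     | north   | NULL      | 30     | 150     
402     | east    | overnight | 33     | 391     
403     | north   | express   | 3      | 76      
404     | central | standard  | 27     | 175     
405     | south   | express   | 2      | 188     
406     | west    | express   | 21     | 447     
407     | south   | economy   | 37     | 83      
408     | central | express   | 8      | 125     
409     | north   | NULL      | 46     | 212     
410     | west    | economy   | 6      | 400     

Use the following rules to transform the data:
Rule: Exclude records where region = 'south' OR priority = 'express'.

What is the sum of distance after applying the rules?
1328

Step 1: Find records where region = 'south' OR priority = 'express'
Step 2: 5 records match, summing to 919
Step 3: Original sum: 2247
Step 4: Remaining sum = 2247 - 919 = 1328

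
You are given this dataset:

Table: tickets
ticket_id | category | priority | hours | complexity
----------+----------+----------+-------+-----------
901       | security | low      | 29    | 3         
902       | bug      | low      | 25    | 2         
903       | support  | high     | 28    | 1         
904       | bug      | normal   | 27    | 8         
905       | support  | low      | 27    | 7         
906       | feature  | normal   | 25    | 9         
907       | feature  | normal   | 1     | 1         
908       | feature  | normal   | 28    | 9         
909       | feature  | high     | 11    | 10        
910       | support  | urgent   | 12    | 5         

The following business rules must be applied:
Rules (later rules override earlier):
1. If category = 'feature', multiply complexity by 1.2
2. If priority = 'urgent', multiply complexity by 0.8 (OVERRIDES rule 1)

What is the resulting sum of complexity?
59.8

Step 1: Rule 2 takes priority for records with priority = 'urgent'
  - 1 records: 5 × 0.8 = 4.0
Step 2: Rule 1 applies to remaining records with category = 'feature'
  - 4 records: 29 × 1.2 = 34.8
Step 3: Other records unchanged: 21
Step 4: Final sum = 4.0 + 34.8 + 21 = 59.8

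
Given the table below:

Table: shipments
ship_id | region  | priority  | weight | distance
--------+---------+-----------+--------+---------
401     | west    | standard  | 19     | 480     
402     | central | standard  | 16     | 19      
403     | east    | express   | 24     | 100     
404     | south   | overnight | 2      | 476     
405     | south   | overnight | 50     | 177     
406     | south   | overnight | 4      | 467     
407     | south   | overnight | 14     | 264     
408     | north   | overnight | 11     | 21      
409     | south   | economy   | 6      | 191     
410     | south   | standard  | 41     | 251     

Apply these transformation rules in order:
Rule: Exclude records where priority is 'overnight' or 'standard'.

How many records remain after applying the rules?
2

Step 1: Count records to exclude
  - 5 (overnight) + 3 (standard) = 8 records
Step 2: Total records: 10
Step 3: Remaining = 10 - 8 = 2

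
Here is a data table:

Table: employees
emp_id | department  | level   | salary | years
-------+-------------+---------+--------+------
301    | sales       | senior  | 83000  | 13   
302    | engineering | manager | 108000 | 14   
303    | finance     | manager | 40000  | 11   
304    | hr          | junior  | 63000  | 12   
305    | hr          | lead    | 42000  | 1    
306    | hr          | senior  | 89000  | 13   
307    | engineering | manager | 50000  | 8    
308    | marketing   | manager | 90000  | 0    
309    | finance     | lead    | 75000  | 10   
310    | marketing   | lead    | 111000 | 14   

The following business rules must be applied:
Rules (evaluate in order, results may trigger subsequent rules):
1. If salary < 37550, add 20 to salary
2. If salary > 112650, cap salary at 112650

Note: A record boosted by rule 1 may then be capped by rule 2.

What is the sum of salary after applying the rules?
751000

Step 1: Apply rule 1 to records with salary < 37550
  - 0 records get bonus of 20
  - Of these, 0 records then exceed 112650 and get capped
Step 2: Apply rule 2 to records with salary > 112650
  - 0 records (original) are capped
Step 3: Calculate final sum = 751000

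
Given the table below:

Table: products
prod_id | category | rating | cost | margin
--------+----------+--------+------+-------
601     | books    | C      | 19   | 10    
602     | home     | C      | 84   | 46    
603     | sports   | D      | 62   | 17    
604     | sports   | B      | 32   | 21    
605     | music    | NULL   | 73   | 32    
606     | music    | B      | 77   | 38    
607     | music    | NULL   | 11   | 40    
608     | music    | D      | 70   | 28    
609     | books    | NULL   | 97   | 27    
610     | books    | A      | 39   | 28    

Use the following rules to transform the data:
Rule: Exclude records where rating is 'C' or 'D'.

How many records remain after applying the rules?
6

Step 1: Count records to exclude
  - 2 (C) + 2 (D) = 4 records
Step 2: Total records: 10
Step 3: Remaining = 10 - 4 = 6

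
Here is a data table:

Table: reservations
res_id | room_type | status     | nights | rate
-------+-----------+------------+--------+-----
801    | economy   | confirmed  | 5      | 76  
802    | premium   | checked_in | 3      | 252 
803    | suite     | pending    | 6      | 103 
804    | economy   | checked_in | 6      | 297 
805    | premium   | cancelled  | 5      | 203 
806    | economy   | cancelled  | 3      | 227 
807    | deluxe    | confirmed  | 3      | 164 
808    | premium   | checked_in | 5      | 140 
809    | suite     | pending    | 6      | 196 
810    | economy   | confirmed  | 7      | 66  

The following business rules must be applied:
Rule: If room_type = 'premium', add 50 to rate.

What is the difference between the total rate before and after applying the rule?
150

Step 1: Original sum of rate = 1724
Step 2: 3 records have room_type = 'premium'
Step 3: Each affected record changes by 50
Step 4: Total change = 3 × 50 = 150
Step 5: New sum = 1724 + 150 = 1874
Step 6: Difference = |1874 - 1724| = 150
        (Sum increased by 150)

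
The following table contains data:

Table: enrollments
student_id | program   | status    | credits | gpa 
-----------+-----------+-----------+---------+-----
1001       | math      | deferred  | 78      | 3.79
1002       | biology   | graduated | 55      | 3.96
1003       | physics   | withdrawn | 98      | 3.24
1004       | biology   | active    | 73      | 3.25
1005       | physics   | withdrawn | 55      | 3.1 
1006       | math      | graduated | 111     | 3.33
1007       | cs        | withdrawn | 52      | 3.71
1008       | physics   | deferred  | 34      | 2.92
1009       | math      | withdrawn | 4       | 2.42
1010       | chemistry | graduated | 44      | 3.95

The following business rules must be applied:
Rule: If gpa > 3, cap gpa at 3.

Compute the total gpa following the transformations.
29.34

Step 1: 8 records have gpa > 3
Step 2: These records originally summed to 28.33
Step 3: After capping: 8 × 3 = 24
Step 4: Unaffected records sum: 5.34
Step 5: Final sum = 24 + 5.34 = 29.34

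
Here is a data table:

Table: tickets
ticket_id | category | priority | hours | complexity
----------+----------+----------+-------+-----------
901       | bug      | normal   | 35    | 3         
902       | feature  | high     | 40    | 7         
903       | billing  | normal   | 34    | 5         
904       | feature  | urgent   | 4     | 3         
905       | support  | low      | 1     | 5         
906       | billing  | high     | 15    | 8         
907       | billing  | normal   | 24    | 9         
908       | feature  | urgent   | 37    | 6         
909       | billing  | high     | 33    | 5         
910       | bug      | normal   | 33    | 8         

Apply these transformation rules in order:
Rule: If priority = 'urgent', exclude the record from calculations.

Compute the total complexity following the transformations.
50

Step 1: Identify records where priority = 'urgent'
Step 2: The excluded records sum to 9
Step 3: Original total complexity = 59
Step 4: Remaining total = 59 - 9 = 50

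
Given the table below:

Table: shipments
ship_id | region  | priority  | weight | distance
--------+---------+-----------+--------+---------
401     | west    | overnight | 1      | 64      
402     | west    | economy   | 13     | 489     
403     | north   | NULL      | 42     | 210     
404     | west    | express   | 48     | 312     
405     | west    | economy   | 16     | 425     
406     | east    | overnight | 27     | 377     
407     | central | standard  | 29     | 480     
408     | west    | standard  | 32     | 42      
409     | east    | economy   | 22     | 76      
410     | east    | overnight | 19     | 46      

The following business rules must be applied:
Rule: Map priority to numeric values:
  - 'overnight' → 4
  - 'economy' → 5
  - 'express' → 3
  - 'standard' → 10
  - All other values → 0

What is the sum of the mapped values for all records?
50

Step 1: Apply mapping to each record
Step 2: Count by status:
  'overnight': 3 records × 4 = 12
  'economy': 3 records × 5 = 15
  'express': 1 records × 3 = 3
  'standard': 2 records × 10 = 20
Step 3: Sum all mapped values = 50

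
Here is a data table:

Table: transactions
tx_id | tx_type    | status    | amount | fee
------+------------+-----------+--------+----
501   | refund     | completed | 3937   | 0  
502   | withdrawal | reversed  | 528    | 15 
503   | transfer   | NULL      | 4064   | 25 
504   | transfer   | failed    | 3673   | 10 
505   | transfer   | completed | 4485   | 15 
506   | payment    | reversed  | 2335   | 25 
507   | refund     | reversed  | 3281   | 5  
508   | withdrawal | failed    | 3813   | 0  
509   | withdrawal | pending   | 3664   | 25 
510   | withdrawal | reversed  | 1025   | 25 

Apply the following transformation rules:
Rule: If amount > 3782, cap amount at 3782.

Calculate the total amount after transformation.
29634

Step 1: 4 records have amount > 3782
Step 2: These records originally summed to 16299
Step 3: After capping: 4 × 3782 = 15128
Step 4: Unaffected records sum: 14506
Step 5: Final sum = 15128 + 14506 = 29634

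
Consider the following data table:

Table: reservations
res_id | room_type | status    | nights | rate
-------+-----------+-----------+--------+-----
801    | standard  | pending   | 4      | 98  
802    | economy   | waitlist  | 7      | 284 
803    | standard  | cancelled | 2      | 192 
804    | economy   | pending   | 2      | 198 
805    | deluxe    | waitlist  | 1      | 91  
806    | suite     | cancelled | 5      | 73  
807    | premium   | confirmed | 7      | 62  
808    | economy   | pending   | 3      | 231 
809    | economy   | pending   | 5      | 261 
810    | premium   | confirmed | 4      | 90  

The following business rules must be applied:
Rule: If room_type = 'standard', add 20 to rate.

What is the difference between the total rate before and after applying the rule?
40

Step 1: Original sum of rate = 1580
Step 2: 2 records have room_type = 'standard'
Step 3: Each affected record changes by 20
Step 4: Total change = 2 × 20 = 40
Step 5: New sum = 1580 + 40 = 1620
Step 6: Difference = |1620 - 1580| = 40
        (Sum increased by 40)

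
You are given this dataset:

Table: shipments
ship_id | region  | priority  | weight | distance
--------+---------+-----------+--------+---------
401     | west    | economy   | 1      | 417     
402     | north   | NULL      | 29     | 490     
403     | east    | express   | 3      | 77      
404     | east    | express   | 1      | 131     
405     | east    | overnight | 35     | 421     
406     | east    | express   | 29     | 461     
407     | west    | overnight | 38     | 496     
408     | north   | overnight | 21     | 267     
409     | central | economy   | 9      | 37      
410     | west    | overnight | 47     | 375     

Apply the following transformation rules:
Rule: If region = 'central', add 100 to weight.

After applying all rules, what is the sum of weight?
313

Step 1: Count records where region = 'central': 1
Step 2: Total bonus added: 1 × 100 = 100
Step 3: Original sum of weight: 213
Step 4: Final sum = 213 + 100 = 313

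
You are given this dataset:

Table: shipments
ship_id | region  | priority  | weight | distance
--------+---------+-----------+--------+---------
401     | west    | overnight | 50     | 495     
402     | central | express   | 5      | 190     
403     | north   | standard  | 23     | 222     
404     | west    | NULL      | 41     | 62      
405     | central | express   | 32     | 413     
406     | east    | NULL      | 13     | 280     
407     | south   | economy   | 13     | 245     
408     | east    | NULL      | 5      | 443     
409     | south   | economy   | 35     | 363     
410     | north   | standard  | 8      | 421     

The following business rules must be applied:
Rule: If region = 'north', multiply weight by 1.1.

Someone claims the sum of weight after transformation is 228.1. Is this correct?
Yes, the result is correct.

Step 1: Calculate the correct sum after transformation
Step 2: Apply multiplier 1.1 to records where region = 'north'
Step 3: Correct result = 228.1
Step 4: Claimed result = 228.1
Step 5: 228.1 = 228.1 ✓
Conclusion: The claimed result is correct.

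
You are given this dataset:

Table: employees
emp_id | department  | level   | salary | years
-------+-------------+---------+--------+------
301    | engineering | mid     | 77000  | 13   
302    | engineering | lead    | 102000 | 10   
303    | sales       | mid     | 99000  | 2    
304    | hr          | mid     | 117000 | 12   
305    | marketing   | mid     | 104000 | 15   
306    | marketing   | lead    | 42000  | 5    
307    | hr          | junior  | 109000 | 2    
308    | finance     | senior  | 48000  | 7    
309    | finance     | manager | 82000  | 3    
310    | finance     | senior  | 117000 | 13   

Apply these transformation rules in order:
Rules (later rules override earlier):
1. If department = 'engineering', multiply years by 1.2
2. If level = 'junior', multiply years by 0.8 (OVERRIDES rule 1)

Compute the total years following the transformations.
86.2

Step 1: Rule 2 takes priority for records with level = 'junior'
  - 1 records: 2 × 0.8 = 1.6
Step 2: Rule 1 applies to remaining records with department = 'engineering'
  - 2 records: 23 × 1.2 = 27.6
Step 3: Other records unchanged: 57
Step 4: Final sum = 1.6 + 27.6 + 57 = 86.2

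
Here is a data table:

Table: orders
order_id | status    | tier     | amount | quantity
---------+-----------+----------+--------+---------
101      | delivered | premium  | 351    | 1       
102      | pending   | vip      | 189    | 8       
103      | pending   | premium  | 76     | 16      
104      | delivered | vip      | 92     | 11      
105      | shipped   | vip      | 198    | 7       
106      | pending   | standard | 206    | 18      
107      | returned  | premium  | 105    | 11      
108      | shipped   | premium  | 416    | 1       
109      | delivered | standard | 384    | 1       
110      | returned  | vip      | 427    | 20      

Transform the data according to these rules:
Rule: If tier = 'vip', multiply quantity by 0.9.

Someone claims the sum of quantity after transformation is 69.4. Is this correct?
No, the correct result is 89.4.

Step 1: Calculate the correct sum after transformation
Step 2: Apply multiplier 0.9 to records where tier = 'vip'
Step 3: Correct result = 89.4
Step 4: Claimed result = 69.4
Step 5: 89.4 ≠ 69.4
Conclusion: The claimed result is incorrect. The correct answer is 89.4.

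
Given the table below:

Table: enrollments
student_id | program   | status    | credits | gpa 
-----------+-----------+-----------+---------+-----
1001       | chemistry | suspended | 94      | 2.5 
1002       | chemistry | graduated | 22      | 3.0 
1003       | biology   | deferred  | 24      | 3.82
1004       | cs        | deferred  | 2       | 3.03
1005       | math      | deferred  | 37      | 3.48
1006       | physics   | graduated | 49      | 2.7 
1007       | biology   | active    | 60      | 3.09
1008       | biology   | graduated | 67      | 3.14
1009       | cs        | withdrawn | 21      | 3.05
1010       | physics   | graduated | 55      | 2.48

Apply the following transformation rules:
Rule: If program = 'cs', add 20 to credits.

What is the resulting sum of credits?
471

Step 1: Count records where program = 'cs': 2
Step 2: Total bonus added: 2 × 20 = 40
Step 3: Original sum of credits: 431
Step 4: Final sum = 431 + 40 = 471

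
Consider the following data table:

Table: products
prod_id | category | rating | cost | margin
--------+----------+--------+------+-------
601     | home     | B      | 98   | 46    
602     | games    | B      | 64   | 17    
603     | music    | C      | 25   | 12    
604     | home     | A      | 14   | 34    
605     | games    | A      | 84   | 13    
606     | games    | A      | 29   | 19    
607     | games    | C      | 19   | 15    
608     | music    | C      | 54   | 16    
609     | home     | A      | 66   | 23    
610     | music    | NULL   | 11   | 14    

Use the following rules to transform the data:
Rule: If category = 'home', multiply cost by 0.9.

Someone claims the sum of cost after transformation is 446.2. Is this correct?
Yes, the result is correct.

Step 1: Calculate the correct sum after transformation
Step 2: Apply multiplier 0.9 to records where category = 'home'
Step 3: Correct result = 446.2
Step 4: Claimed result = 446.2
Step 5: 446.2 = 446.2 ✓
Conclusion: The claimed result is correct.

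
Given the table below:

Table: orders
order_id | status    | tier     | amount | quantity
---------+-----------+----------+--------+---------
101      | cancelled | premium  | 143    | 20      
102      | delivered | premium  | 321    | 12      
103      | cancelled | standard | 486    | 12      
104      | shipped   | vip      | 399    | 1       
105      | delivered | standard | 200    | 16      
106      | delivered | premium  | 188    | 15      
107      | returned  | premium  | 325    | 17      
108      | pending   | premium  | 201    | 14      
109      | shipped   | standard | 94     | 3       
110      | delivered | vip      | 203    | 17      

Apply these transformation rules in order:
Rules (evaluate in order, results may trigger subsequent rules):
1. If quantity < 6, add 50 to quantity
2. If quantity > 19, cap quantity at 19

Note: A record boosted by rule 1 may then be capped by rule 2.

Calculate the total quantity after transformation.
160

Step 1: Apply rule 1 to records with quantity < 6
  - 2 records get bonus of 50
  - Of these, 2 records then exceed 19 and get capped
Step 2: Apply rule 2 to records with quantity > 19
  - 1 records (original) are capped
Step 3: Calculate final sum = 160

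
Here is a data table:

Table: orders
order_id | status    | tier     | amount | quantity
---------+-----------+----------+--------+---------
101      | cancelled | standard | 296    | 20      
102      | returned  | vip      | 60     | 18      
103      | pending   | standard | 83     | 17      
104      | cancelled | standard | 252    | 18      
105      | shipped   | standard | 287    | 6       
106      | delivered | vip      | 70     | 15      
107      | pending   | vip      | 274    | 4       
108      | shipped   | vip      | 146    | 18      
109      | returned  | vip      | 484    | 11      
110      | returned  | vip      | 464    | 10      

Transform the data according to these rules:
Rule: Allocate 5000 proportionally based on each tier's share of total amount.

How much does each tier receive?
standard: 1899.83, vip: 3100.17

Step 1: Calculate total amount = 2416
Step 2: Calculate each tier's proportion:
  standard: 918/2416 = 38.00% → 1899.83
  vip: 1498/2416 = 62.00% → 3100.17
Step 3: Verify: sum of allocations ≈ 5000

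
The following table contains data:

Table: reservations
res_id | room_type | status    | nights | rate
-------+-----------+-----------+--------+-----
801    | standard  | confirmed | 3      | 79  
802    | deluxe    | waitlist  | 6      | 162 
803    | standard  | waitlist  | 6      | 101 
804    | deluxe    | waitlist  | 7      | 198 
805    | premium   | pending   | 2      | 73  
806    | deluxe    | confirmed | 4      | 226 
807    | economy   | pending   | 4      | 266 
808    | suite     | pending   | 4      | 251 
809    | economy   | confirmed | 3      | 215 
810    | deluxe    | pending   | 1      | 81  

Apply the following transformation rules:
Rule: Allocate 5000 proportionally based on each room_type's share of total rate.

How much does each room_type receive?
deluxe: 2018.77, economy: 1455.81, premium: 220.94, standard: 544.79, suite: 759.69

Step 1: Calculate total rate = 1652
Step 2: Calculate each room_type's proportion:
  deluxe: 667/1652 = 40.38% → 2018.77
  economy: 481/1652 = 29.12% → 1455.81
  premium: 73/1652 = 4.42% → 220.94
  standard: 180/1652 = 10.90% → 544.79
  suite: 251/1652 = 15.19% → 759.69
Step 3: Verify: sum of allocations ≈ 5000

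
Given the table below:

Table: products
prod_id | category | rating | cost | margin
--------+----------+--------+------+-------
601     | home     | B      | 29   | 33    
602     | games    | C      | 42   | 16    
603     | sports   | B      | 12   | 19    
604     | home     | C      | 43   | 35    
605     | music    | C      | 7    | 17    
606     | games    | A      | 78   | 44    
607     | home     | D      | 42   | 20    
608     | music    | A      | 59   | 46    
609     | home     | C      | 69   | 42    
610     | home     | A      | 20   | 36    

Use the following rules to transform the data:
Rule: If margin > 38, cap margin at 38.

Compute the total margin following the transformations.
290

Step 1: 3 records have margin > 38
Step 2: These records originally summed to 132
Step 3: After capping: 3 × 38 = 114
Step 4: Unaffected records sum: 176
Step 5: Final sum = 114 + 176 = 290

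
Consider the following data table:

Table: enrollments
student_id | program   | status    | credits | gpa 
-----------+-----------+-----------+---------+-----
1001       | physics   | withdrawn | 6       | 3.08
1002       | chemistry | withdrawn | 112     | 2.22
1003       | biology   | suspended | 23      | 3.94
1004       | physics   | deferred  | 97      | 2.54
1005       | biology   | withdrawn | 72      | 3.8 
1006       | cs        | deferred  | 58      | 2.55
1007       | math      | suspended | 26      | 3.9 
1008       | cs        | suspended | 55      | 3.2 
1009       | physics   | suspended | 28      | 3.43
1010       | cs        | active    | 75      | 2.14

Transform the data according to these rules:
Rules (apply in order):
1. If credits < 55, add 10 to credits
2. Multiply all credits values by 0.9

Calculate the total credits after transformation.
532.8

Step 1: Apply Rule 1 - Add 10 to records with credits < 55
  - 4 records affected: 83 + (4 × 10) = 123
  - Unaffected records: 469
  - Sum after Rule 1: 592
Step 2: Apply Rule 2 - Multiply all by 0.9
  - 592 × 0.9 = 532.8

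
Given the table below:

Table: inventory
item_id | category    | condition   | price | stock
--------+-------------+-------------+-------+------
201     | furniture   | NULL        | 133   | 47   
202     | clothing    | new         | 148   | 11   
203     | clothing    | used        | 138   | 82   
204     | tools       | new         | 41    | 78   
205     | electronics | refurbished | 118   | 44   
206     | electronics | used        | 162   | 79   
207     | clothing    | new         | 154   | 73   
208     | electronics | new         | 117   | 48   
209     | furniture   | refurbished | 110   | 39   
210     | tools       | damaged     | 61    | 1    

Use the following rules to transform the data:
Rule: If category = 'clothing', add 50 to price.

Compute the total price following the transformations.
1332

Step 1: Count records where category = 'clothing': 3
Step 2: Total bonus added: 3 × 50 = 150
Step 3: Original sum of price: 1182
Step 4: Final sum = 1182 + 150 = 1332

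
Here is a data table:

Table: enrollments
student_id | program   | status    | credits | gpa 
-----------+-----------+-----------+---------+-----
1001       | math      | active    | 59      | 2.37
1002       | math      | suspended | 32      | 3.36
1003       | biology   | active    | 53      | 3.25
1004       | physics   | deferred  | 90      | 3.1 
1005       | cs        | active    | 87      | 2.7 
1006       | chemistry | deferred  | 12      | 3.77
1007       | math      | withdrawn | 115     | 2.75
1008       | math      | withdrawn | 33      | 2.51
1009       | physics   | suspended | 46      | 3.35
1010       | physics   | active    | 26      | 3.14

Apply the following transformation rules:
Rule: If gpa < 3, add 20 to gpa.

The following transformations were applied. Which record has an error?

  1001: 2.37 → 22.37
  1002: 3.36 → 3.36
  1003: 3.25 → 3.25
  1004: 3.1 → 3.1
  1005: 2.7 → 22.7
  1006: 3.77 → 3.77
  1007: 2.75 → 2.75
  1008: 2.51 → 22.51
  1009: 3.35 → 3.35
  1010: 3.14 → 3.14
Record 1007 has an error. The correct transformed value should be 22.75, not 2.75.

Step 1: Check each record against the rule
Step 2: Record 1007 has gpa = 2.75
Step 3: Since 2.75 < 3, the bonus should have been applied
Step 4: Correct value = 22.75, but claimed value = 2.75
Conclusion: Record 1007 has the error.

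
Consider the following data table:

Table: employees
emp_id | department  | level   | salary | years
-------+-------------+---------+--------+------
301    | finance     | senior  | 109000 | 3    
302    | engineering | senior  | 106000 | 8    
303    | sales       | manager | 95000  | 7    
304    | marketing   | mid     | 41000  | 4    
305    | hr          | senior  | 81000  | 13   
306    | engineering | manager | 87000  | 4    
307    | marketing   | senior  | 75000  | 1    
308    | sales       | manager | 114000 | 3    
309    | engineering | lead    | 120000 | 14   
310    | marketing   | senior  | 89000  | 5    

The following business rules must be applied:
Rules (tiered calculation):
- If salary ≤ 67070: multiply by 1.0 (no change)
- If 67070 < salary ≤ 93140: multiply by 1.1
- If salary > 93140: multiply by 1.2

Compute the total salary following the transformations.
1059000.0

Step 1: Tier 1 (salary ≤ 67070): 1 records, sum = 41000 × 1.0 = 41000.0
Step 2: Tier 2 (67070 < salary ≤ 93140): 4 records, sum = 332000 × 1.1 = 365200.0
Step 3: Tier 3 (salary > 93140): 5 records, sum = 544000 × 1.2 = 652800.0
Step 4: Final sum = 41000.0 + 365200.0 + 652800.0 = 1059000.0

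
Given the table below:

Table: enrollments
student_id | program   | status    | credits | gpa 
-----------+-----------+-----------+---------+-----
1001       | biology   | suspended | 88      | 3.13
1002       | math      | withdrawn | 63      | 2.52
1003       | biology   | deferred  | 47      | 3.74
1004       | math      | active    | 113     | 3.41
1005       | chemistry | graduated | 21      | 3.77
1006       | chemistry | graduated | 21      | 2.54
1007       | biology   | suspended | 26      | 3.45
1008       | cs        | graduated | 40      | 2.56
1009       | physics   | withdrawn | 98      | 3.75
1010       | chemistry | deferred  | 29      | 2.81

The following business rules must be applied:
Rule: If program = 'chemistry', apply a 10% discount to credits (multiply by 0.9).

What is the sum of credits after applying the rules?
538.9

Step 1: Records with program = 'chemistry' have total credits = 71
Step 2: Apply multiplier: 71 × 0.9 = 63.9
Step 3: Other records total: 475
Step 4: Final sum = 63.9 + 475 = 538.9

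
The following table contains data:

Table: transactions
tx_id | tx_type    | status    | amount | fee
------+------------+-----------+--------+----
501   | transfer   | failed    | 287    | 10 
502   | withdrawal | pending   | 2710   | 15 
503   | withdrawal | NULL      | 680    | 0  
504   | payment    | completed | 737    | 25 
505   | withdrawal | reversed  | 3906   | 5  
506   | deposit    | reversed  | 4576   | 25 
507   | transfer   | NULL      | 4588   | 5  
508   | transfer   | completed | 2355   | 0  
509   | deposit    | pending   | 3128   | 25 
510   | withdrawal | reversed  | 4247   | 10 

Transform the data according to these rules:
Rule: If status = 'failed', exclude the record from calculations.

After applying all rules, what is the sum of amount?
26927

Step 1: Identify records where status = 'failed'
Step 2: The excluded records sum to 287
Step 3: Original total amount = 27214
Step 4: Remaining total = 27214 - 287 = 26927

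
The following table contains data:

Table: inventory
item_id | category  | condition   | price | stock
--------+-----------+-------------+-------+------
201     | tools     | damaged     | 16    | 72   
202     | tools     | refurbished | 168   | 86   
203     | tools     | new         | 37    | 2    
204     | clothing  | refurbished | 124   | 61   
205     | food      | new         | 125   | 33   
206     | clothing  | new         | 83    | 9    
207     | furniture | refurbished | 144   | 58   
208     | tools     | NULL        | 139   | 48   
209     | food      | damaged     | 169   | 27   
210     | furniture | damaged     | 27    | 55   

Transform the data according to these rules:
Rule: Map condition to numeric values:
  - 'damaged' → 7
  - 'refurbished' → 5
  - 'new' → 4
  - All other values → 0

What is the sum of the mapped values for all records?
48

Step 1: Apply mapping to each record
Step 2: Count by status:
  'damaged': 3 records × 7 = 21
  'refurbished': 3 records × 5 = 15
  'new': 3 records × 4 = 12
Step 3: Sum all mapped values = 48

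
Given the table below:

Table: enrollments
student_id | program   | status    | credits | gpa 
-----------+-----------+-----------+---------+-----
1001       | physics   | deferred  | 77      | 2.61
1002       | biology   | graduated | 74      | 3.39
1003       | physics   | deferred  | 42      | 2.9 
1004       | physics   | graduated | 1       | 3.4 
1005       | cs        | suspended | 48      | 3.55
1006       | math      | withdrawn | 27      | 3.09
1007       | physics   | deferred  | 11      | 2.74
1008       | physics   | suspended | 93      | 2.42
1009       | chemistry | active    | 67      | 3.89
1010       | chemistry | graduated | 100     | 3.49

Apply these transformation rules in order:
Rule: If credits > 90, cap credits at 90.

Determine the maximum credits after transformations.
90

Step 1: Original maximum credits = 100
Step 2: Apply cap at 90
Step 3: 2 records had credits > 90 and were capped
Step 4: Maximum after transformation = 90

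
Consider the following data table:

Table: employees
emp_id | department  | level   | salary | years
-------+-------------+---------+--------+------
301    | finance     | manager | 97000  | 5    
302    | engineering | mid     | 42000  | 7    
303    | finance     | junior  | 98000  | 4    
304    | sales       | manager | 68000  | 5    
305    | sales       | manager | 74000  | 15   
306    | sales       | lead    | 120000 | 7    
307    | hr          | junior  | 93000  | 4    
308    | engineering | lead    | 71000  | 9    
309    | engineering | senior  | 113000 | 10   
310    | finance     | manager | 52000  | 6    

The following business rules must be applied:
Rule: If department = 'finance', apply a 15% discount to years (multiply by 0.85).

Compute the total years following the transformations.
69.75

Step 1: Records with department = 'finance' have total years = 15
Step 2: Apply multiplier: 15 × 0.85 = 12.75
Step 3: Other records total: 57
Step 4: Final sum = 12.75 + 57 = 69.75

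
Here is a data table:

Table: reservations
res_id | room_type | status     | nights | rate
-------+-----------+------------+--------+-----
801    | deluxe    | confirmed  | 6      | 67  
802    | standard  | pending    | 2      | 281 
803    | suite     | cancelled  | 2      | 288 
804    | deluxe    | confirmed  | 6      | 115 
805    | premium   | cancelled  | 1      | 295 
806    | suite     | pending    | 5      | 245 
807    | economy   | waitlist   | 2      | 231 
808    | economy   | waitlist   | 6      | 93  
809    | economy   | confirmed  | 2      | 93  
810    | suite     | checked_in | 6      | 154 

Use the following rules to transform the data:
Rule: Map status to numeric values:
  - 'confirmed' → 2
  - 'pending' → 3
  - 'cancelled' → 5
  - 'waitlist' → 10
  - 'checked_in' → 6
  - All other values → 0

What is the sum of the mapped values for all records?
48

Step 1: Apply mapping to each record
Step 2: Count by status:
  'confirmed': 3 records × 2 = 6
  'pending': 2 records × 3 = 6
  'cancelled': 2 records × 5 = 10
  'waitlist': 2 records × 10 = 20
  'checked_in': 1 records × 6 = 6
Step 3: Sum all mapped values = 48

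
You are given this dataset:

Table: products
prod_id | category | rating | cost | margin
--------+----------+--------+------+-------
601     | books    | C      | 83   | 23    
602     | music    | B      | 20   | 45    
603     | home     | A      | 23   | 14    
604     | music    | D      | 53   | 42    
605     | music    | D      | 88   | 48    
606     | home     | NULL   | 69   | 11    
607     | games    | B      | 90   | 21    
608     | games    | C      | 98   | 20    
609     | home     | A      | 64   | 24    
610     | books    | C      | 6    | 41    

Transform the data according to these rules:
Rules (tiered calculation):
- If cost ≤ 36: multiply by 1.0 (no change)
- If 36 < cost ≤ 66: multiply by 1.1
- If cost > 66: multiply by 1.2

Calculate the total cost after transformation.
691.3

Step 1: Tier 1 (cost ≤ 36): 3 records, sum = 49 × 1.0 = 49.0
Step 2: Tier 2 (36 < cost ≤ 66): 2 records, sum = 117 × 1.1 = 128.7
Step 3: Tier 3 (cost > 66): 5 records, sum = 428 × 1.2 = 513.6
Step 4: Final sum = 49.0 + 128.7 + 513.6 = 691.3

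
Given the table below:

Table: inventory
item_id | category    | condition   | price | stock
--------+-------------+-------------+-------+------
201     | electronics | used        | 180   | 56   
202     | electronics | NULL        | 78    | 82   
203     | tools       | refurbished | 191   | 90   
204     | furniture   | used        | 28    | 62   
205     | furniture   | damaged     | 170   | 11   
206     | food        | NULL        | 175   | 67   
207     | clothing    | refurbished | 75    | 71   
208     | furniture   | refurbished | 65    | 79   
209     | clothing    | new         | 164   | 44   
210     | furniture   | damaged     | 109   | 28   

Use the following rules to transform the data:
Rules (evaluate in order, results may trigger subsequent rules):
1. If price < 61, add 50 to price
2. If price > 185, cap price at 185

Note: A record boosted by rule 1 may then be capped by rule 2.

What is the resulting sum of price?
1279

Step 1: Apply rule 1 to records with price < 61
  - 1 records get bonus of 50
  - Of these, 0 records then exceed 185 and get capped
Step 2: Apply rule 2 to records with price > 185
  - 1 records (original) are capped
Step 3: Calculate final sum = 1279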